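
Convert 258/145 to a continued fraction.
[1; 1, 3, 1, 1, 7, 2]

Euclidean algorithm steps:
258 = 1 × 145 + 113
145 = 1 × 113 + 32
113 = 3 × 32 + 17
32 = 1 × 17 + 15
17 = 1 × 15 + 2
15 = 7 × 2 + 1
2 = 2 × 1 + 0
Continued fraction: [1; 1, 3, 1, 1, 7, 2]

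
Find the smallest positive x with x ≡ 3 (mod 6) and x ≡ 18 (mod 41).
141

Using Chinese Remainder Theorem:
M = 6 × 41 = 246
M1 = 41, M2 = 6
y1 = 41^(-1) mod 6 = 5
y2 = 6^(-1) mod 41 = 7
x = (3×41×5 + 18×6×7) mod 246 = 141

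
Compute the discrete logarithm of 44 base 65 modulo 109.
55

Baby-step giant-step with step n = ⌈√109⌉ = 11.
Baby steps 65^j mod 109 (j:value) for j=0..10: 0:1, 1:65, 2:83, 3:54, 4:22, 5:13, 6:82, 7:98, 8:48, 9:68, 10:60.
Giant-step multiplier: 65^(-11) ≡ 65^(108-11) = 65^97 ≡ 59 (mod 109).
Giant steps γ_i = 44·59^i mod 109: γ_0=44, γ_1=89, γ_2=19, γ_3=31, γ_4=85, γ_5=1 (in table at j=0).
x = i·n + j = 5·11 + 0 = 55.
Check: 65^55 ≡ 44 (mod 109).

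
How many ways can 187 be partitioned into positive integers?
1280011042268

p(n) counts ways to write n as a sum of positive integers (order ignored).
Euler's pentagonal recurrence: p(k) = p(k-1) + p(k-2) - p(k-5) - p(k-7) + p(k-12) + p(k-15) - ... (offsets j(3j∓1)/2, signs ++--, p(0)=1, p(<0)=0).
DP table for k = 0..186: p(0)=1, p(1)=1, p(2)=2, p(3)=3, p(4)=5, p(5)=7, p(6)=11, p(7)=15, p(8)=22, p(9)=30, p(10)=42, p(11)=56, p(12)=77, p(13)=101, p(14)=135, p(15)=176, p(16)=231, p(17)=297, p(18)=385, p(19)=490, p(20)=627, p(21)=792, p(22)=1002, p(23)=1255, p(24)=1575, p(25)=1958, p(26)=2436, p(27)=3010, p(28)=3718, p(29)=4565, p(30)=5604, p(31)=6842, p(32)=8349, p(33)=10143, p(34)=12310, p(35)=14883, p(36)=17977, p(37)=21637, p(38)=26015, p(39)=31185, p(40)=37338, p(41)=44583, p(42)=53174, p(43)=63261, p(44)=75175, p(45)=89134, p(46)=105558, p(47)=124754, p(48)=147273, p(49)=173525, p(50)=204226, p(51)=239943, p(52)=281589, p(53)=329931, p(54)=386155, p(55)=451276, p(56)=526823, p(57)=614154, p(58)=715220, p(59)=831820, p(60)=966467, p(61)=1121505, p(62)=1300156, p(63)=1505499, p(64)=1741630, p(65)=2012558, p(66)=2323520, p(67)=2679689, p(68)=3087735, p(69)=3554345, p(70)=4087968, p(71)=4697205, p(72)=5392783, p(73)=6185689, p(74)=7089500, p(75)=8118264, p(76)=9289091, p(77)=10619863, p(78)=12132164, p(79)=13848650, p(80)=15796476, p(81)=18004327, p(82)=20506255, p(83)=23338469, p(84)=26543660, p(85)=30167357, p(86)=34262962, p(87)=38887673, p(88)=44108109, p(89)=49995925, p(90)=56634173, p(91)=64112359, p(92)=72533807, p(93)=82010177, p(94)=92669720, p(95)=104651419, p(96)=118114304, p(97)=133230930, p(98)=150198136, p(99)=169229875, p(100)=190569292, p(101)=214481126, p(102)=241265379, p(103)=271248950, p(104)=304801365, p(105)=342325709, p(106)=384276336, p(107)=431149389, p(108)=483502844, p(109)=541946240, p(110)=607163746, p(111)=679903203, p(112)=761002156, p(113)=851376628, p(114)=952050665, p(115)=1064144451, p(116)=1188908248, p(117)=1327710076, p(118)=1482074143, p(119)=1653668665, p(120)=1844349560, p(121)=2056148051, p(122)=2291320912, p(123)=2552338241, p(124)=2841940500, p(125)=3163127352, p(126)=3519222692, p(127)=3913864295, p(128)=4351078600, p(129)=4835271870, p(130)=5371315400, p(131)=5964539504, p(132)=6620830889, p(133)=7346629512, p(134)=8149040695, p(135)=9035836076, p(136)=10015581680, p(137)=11097645016, p(138)=12292341831, p(139)=13610949895, p(140)=15065878135, p(141)=16670689208, p(142)=18440293320, p(143)=20390982757, p(144)=22540654445, p(145)=24908858009, p(146)=27517052599, p(147)=30388671978, p(148)=33549419497, p(149)=37027355200, p(150)=40853235313, p(151)=45060624582, p(152)=49686288421, p(153)=54770336324, p(154)=60356673280, p(155)=66493182097, p(156)=73232243759, p(157)=80630964769, p(158)=88751778802, p(159)=97662728555, p(160)=107438159466, p(161)=118159068427, p(162)=129913904637, p(163)=142798995930, p(164)=156919475295, p(165)=172389800255, p(166)=189334822579, p(167)=207890420102, p(168)=228204732751, p(169)=250438925115, p(170)=274768617130, p(171)=301384802048, p(172)=330495499613, p(173)=362326859895, p(174)=397125074750, p(175)=435157697830, p(176)=476715857290, p(177)=522115831195, p(178)=571701605655, p(179)=625846753120, p(180)=684957390936, p(181)=749474411781, p(182)=819876908323, p(183)=896684817527, p(184)=980462880430, p(185)=1071823774337, p(186)=1171432692373.
Final step: p(187) = p(186) + p(185) - p(182) - p(180) + p(175) + p(172) - p(165) - p(161) + p(152) + p(147) - p(136) - p(130) + p(117) + p(110) - p(95) - p(87) + p(70) + p(61) - p(42) - p(32) + p(11) + p(0)
= 1171432692373 + 1071823774337 - 819876908323 - 684957390936 + 435157697830 + 330495499613 - 172389800255 - 118159068427 + 49686288421 + 30388671978 - 10015581680 - 5371315400 + 1327710076 + 607163746 - 104651419 - 38887673 + 4087968 + 1121505 - 53174 - 8349 + 56 + 1
= 1280011042268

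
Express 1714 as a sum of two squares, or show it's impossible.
25² + 33² (a=25, b=33)

Factorization: 1714 = 2 × 857
By Fermat: n is sum of two squares iff every prime p ≡ 3 (mod 4) appears to even power.
All primes ≡ 3 (mod 4) appear to even power.
Search a = 0, 1, 2, … for 1714 - a² a perfect square: first hit at a = 25: 1714 - 625 = 1089 = 33².
1714 = 25² + 33² = 625 + 1089 ✓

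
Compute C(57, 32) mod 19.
0

Using Lucas' theorem:
Write n=57 and k=32 in base 19:
n in base 19: [3, 0]
k in base 19: [1, 13]
C(57,32) mod 19 = ∏ C(n_i, k_i) mod 19
Digit binomials (mod 19): C(3,1) = 3; C(0,13) = 0 (k_i > n_i)
Product: 3 × 0 = 0 ≡ 0 (mod 19)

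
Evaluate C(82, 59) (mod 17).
10

Using Lucas' theorem:
Write n=82 and k=59 in base 17:
n in base 17: [4, 14]
k in base 17: [3, 8]
C(82,59) mod 17 = ∏ C(n_i, k_i) mod 17
Digit binomials (mod 17): C(4,3) = 4; C(14,8) = 3003 ≡ 11
Product: 4 × 11 = 44 ≡ 10 (mod 17)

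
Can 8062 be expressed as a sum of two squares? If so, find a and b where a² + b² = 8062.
Not possible

Factorization: 8062 = 2 × 29 × 139
By Fermat: n is sum of two squares iff every prime p ≡ 3 (mod 4) appears to even power.
Prime(s) ≡ 3 (mod 4) with odd exponent: [(139, 1)]
Therefore 8062 cannot be expressed as a² + b².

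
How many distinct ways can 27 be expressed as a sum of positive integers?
3010

p(n) counts ways to write n as a sum of positive integers (order ignored).
Euler's pentagonal recurrence: p(k) = p(k-1) + p(k-2) - p(k-5) - p(k-7) + p(k-12) + p(k-15) - ... (offsets j(3j∓1)/2, signs ++--, p(0)=1, p(<0)=0).
DP table for k = 0..26: p(0)=1, p(1)=1, p(2)=2, p(3)=3, p(4)=5, p(5)=7, p(6)=11, p(7)=15, p(8)=22, p(9)=30, p(10)=42, p(11)=56, p(12)=77, p(13)=101, p(14)=135, p(15)=176, p(16)=231, p(17)=297, p(18)=385, p(19)=490, p(20)=627, p(21)=792, p(22)=1002, p(23)=1255, p(24)=1575, p(25)=1958, p(26)=2436.
Final step: p(27) = p(26) + p(25) - p(22) - p(20) + p(15) + p(12) - p(5) - p(1)
= 2436 + 1958 - 1002 - 627 + 176 + 77 - 7 - 1
= 3010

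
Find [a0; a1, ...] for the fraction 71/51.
[1; 2, 1, 1, 4, 2]

Euclidean algorithm steps:
71 = 1 × 51 + 20
51 = 2 × 20 + 11
20 = 1 × 11 + 9
11 = 1 × 9 + 2
9 = 4 × 2 + 1
2 = 2 × 1 + 0
Continued fraction: [1; 2, 1, 1, 4, 2]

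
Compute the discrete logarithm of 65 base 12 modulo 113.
49

Baby-step giant-step with step n = ⌈√113⌉ = 11.
Baby steps 12^j mod 113 (j:value) for j=0..10: 0:1, 1:12, 2:31, 3:33, 4:57, 5:6, 6:72, 7:73, 8:85, 9:3, 10:36.
Giant-step multiplier: 12^(-11) ≡ 12^(112-11) = 12^101 ≡ 96 (mod 113).
Giant steps γ_i = 65·96^i mod 113: γ_0=65, γ_1=25, γ_2=27, γ_3=106, γ_4=6 (in table at j=5).
x = i·n + j = 4·11 + 5 = 49.
Check: 12^49 ≡ 65 (mod 113).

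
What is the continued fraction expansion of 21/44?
[0; 2, 10, 2]

Euclidean algorithm steps:
21 = 0 × 44 + 21
44 = 2 × 21 + 2
21 = 10 × 2 + 1
2 = 2 × 1 + 0
Continued fraction: [0; 2, 10, 2]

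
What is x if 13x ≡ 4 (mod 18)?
x ≡ 10 (mod 18)

gcd(13, 18) = 1, which divides 4, so solutions exist.
Find 13^(-1) mod 18 by the extended Euclidean algorithm:
18 = 1 × 13 + 5  ⟹  5 = (1)·18 + (-1)·13
13 = 2 × 5 + 3  ⟹  3 = (-2)·18 + (3)·13
5 = 1 × 3 + 2  ⟹  2 = (3)·18 + (-4)·13
3 = 1 × 2 + 1  ⟹  1 = (-5)·18 + (7)·13
So (7)·13 ≡ 1 (mod 18), i.e. 13^(-1) ≡ 7 (mod 18).
x ≡ 7 × 4 = 28 ≡ 10 (mod 18).
Check: 13 × 10 = 130 ≡ 4 (mod 18).
Unique solution: x ≡ 10 (mod 18)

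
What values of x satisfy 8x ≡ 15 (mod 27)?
x ≡ 12 (mod 27)

gcd(8, 27) = 1, which divides 15, so solutions exist.
Find 8^(-1) mod 27 by the extended Euclidean algorithm:
27 = 3 × 8 + 3  ⟹  3 = (1)·27 + (-3)·8
8 = 2 × 3 + 2  ⟹  2 = (-2)·27 + (7)·8
3 = 1 × 2 + 1  ⟹  1 = (3)·27 + (-10)·8
So (-10)·8 ≡ 1 (mod 27), i.e. 8^(-1) ≡ -10 ≡ 17 (mod 27).
x ≡ 17 × 15 = 255 ≡ 12 (mod 27).
Check: 8 × 12 = 96 ≡ 15 (mod 27).
Unique solution: x ≡ 12 (mod 27)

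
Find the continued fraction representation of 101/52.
[1; 1, 16, 3]

Euclidean algorithm steps:
101 = 1 × 52 + 49
52 = 1 × 49 + 3
49 = 16 × 3 + 1
3 = 3 × 1 + 0
Continued fraction: [1; 1, 16, 3]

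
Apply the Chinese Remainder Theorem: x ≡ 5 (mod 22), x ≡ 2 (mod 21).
401

Using Chinese Remainder Theorem:
M = 22 × 21 = 462
M1 = 21, M2 = 22
y1 = 21^(-1) mod 22 = 21
y2 = 22^(-1) mod 21 = 1
x = (5×21×21 + 2×22×1) mod 462 = 401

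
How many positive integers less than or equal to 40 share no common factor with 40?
16

40 = 2^3 × 5
φ(n) = n × ∏(1 - 1/p) for each prime p dividing n
φ(40) = 40 × (1 - 1/2) × (1 - 1/5) = 16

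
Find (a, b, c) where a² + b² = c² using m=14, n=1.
(195, 28, 197)

Euclid's formula: a = m² - n², b = 2mn, c = m² + n²
m = 14, n = 1
a = 14² - 1² = 196 - 1 = 195
b = 2 × 14 × 1 = 28
c = 14² + 1² = 196 + 1 = 197
Verification: 195² + 28² = 38025 + 784 = 38809 = 197² ✓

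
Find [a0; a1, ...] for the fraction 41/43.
[0; 1, 20, 2]

Euclidean algorithm steps:
41 = 0 × 43 + 41
43 = 1 × 41 + 2
41 = 20 × 2 + 1
2 = 2 × 1 + 0
Continued fraction: [0; 1, 20, 2]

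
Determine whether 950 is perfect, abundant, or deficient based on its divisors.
deficient

Proper divisors of 950: sum = 1 + 2 + 5 + 10 + 19 + 25 + 38 + 50 + 95 + 190 + 475 = 910
Since 910 < 950, 950 is deficient.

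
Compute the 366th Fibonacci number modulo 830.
48

Matrix identity: Q^n = [[F_(n+1), F_n], [F_n, F_(n-1)]] with Q = [[1,1],[1,0]].
n = 366 = 101101110₂. Square-and-multiply, entries mod 830:
Q^1 = [[1,1],[1,0]]
Q^2 = (Q^1)² = [[2,1],[1,1]]
Q^5 = (Q^2)²·Q = [[8,5],[5,3]]
Q^11 = (Q^5)²·Q = [[144,89],[89,55]]
Q^22 = (Q^11)² = [[437,281],[281,156]]
Q^45 = (Q^22)²·Q = [[813,180],[180,633]]
Q^91 = (Q^45)²·Q = [[809,319],[319,490]]
Q^183 = (Q^91)²·Q = [[323,112],[112,211]]
Q^366 = (Q^183)² = [[673,48],[48,625]]
F_366 mod 830 = Q^366[0][1] = 48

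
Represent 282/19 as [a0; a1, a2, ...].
[14; 1, 5, 3]

Euclidean algorithm steps:
282 = 14 × 19 + 16
19 = 1 × 16 + 3
16 = 5 × 3 + 1
3 = 3 × 1 + 0
Continued fraction: [14; 1, 5, 3]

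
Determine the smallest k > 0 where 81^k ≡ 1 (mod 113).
28

113 is prime, so ord(81) divides φ(113) = 112.
Divisors of 112: 1, 2, 4, 7, 8, 14, 16, 28, 56, 112.
Repeated squaring: 81^1 ≡ 81, 81^2 ≡ 7, 81^4 ≡ 49, 81^8 ≡ 28, 81^16 ≡ 106, 81^32 ≡ 49, 81^64 ≡ 28 (mod 113).
Test 81^d mod 113 for each divisor d in increasing order:
81^1 ≡ 81
81^2 ≡ 7
81^4 ≡ 49
81^7 = 81^4·81^2·81^1 ≡ 98
81^8 ≡ 28
81^14 = 81^8·81^4·81^2 ≡ 112
81^16 ≡ 106
81^28 = 81^16·81^8·81^4 ≡ 1  ← first divisor giving 1
The order is 28.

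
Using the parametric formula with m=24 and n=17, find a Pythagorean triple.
(287, 816, 865)

Euclid's formula: a = m² - n², b = 2mn, c = m² + n²
m = 24, n = 17
a = 24² - 17² = 576 - 289 = 287
b = 2 × 24 × 17 = 816
c = 24² + 17² = 576 + 289 = 865
Verification: 287² + 816² = 82369 + 665856 = 748225 = 865² ✓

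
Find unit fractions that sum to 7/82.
1/12 + 1/492

Greedy algorithm:
7/82: ceiling(82/7) = 12, use 1/12
1/492: ceiling(492/1) = 492, use 1/492
Result: 7/82 = 1/12 + 1/492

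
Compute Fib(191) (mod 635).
294

Matrix identity: Q^n = [[F_(n+1), F_n], [F_n, F_(n-1)]] with Q = [[1,1],[1,0]].
n = 191 = 10111111₂. Square-and-multiply, entries mod 635:
Q^1 = [[1,1],[1,0]]
Q^2 = (Q^1)² = [[2,1],[1,1]]
Q^5 = (Q^2)²·Q = [[8,5],[5,3]]
Q^11 = (Q^5)²·Q = [[144,89],[89,55]]
Q^23 = (Q^11)²·Q = [[13,82],[82,566]]
Q^47 = (Q^23)²·Q = [[396,543],[543,488]]
Q^95 = (Q^47)²·Q = [[132,180],[180,587]]
Q^191 = (Q^95)²·Q = [[174,294],[294,515]]
F_191 mod 635 = Q^191[0][1] = 294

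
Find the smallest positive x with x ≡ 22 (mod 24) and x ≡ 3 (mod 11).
190

Using Chinese Remainder Theorem:
M = 24 × 11 = 264
M1 = 11, M2 = 24
y1 = 11^(-1) mod 24 = 11
y2 = 24^(-1) mod 11 = 6
x = (22×11×11 + 3×24×6) mod 264 = 190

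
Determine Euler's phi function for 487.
486

487 = 487
φ(n) = n × ∏(1 - 1/p) for each prime p dividing n
φ(487) = 487 × (1 - 1/487) = 486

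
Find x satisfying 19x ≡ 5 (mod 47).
x ≡ 25 (mod 47)

gcd(19, 47) = 1, which divides 5, so solutions exist.
Find 19^(-1) mod 47 by the extended Euclidean algorithm:
47 = 2 × 19 + 9  ⟹  9 = (1)·47 + (-2)·19
19 = 2 × 9 + 1  ⟹  1 = (-2)·47 + (5)·19
So (5)·19 ≡ 1 (mod 47), i.e. 19^(-1) ≡ 5 (mod 47).
x ≡ 5 × 5 = 25 ≡ 25 (mod 47).
Check: 19 × 25 = 475 ≡ 5 (mod 47).
Unique solution: x ≡ 25 (mod 47)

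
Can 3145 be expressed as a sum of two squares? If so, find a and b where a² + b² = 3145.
3² + 56² (a=3, b=56)

Factorization: 3145 = 5 × 17 × 37
By Fermat: n is sum of two squares iff every prime p ≡ 3 (mod 4) appears to even power.
All primes ≡ 3 (mod 4) appear to even power.
Search a = 0, 1, 2, … for 3145 - a² a perfect square: first hit at a = 3: 3145 - 9 = 3136 = 56².
3145 = 3² + 56² = 9 + 3136 ✓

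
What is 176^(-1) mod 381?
197

gcd(176, 381) = 1, so the inverse exists.
Extended Euclidean algorithm on (381, 176):
381 = 2 × 176 + 29  ⟹  29 = (1)·381 + (-2)·176
176 = 6 × 29 + 2  ⟹  2 = (-6)·381 + (13)·176
29 = 14 × 2 + 1  ⟹  1 = (85)·381 + (-184)·176
So (-184)·176 ≡ 1 (mod 381), i.e. 176^(-1) ≡ -184 ≡ 197 (mod 381).
Check: 176 × 197 = 34672 ≡ 1 (mod 381)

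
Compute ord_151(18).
75

151 is prime, so ord(18) divides φ(151) = 150.
Divisors of 150: 1, 2, 3, 5, 6, 10, 15, 25, 30, 50, 75, 150.
Repeated squaring: 18^1 ≡ 18, 18^2 ≡ 22, 18^4 ≡ 31, 18^8 ≡ 55, 18^16 ≡ 5, 18^32 ≡ 25, 18^64 ≡ 21, 18^128 ≡ 139 (mod 151).
Test 18^d mod 151 for each divisor d in increasing order:
18^1 ≡ 18
18^2 ≡ 22
18^3 = 18^2·18^1 ≡ 94
18^5 = 18^4·18^1 ≡ 105
18^6 = 18^4·18^2 ≡ 78
18^10 = 18^8·18^2 ≡ 2
18^15 = 18^8·18^4·18^2·18^1 ≡ 59
18^25 = 18^16·18^8·18^1 ≡ 118
18^30 = 18^16·18^8·18^4·18^2 ≡ 8
18^50 = 18^32·18^16·18^2 ≡ 32
18^75 = 18^64·18^8·18^2·18^1 ≡ 1  ← first divisor giving 1
The order is 75.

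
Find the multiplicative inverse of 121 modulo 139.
54

gcd(121, 139) = 1, so the inverse exists.
Extended Euclidean algorithm on (139, 121):
139 = 1 × 121 + 18  ⟹  18 = (1)·139 + (-1)·121
121 = 6 × 18 + 13  ⟹  13 = (-6)·139 + (7)·121
18 = 1 × 13 + 5  ⟹  5 = (7)·139 + (-8)·121
13 = 2 × 5 + 3  ⟹  3 = (-20)·139 + (23)·121
5 = 1 × 3 + 2  ⟹  2 = (27)·139 + (-31)·121
3 = 1 × 2 + 1  ⟹  1 = (-47)·139 + (54)·121
So (54)·121 ≡ 1 (mod 139), i.e. 121^(-1) ≡ 54 (mod 139).
Check: 121 × 54 = 6534 ≡ 1 (mod 139)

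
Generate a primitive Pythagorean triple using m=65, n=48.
(1921, 6240, 6529)

Euclid's formula: a = m² - n², b = 2mn, c = m² + n²
m = 65, n = 48
a = 65² - 48² = 4225 - 2304 = 1921
b = 2 × 65 × 48 = 6240
c = 65² + 48² = 4225 + 2304 = 6529
Verification: 1921² + 6240² = 3690241 + 38937600 = 42627841 = 6529² ✓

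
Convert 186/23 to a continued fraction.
[8; 11, 2]

Euclidean algorithm steps:
186 = 8 × 23 + 2
23 = 11 × 2 + 1
2 = 2 × 1 + 0
Continued fraction: [8; 11, 2]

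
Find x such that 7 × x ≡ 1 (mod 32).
23

gcd(7, 32) = 1, so the inverse exists.
Extended Euclidean algorithm on (32, 7):
32 = 4 × 7 + 4  ⟹  4 = (1)·32 + (-4)·7
7 = 1 × 4 + 3  ⟹  3 = (-1)·32 + (5)·7
4 = 1 × 3 + 1  ⟹  1 = (2)·32 + (-9)·7
So (-9)·7 ≡ 1 (mod 32), i.e. 7^(-1) ≡ -9 ≡ 23 (mod 32).
Check: 7 × 23 = 161 ≡ 1 (mod 32)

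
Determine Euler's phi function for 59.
58

59 = 59
φ(n) = n × ∏(1 - 1/p) for each prime p dividing n
φ(59) = 59 × (1 - 1/59) = 58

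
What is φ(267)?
176

267 = 3 × 89
φ(n) = n × ∏(1 - 1/p) for each prime p dividing n
φ(267) = 267 × (1 - 1/3) × (1 - 1/89) = 176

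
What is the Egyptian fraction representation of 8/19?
1/3 + 1/12 + 1/228

Greedy algorithm:
8/19: ceiling(19/8) = 3, use 1/3
5/57: ceiling(57/5) = 12, use 1/12
1/228: ceiling(228/1) = 228, use 1/228
Result: 8/19 = 1/3 + 1/12 + 1/228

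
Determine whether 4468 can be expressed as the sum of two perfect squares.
42² + 52² (a=42, b=52)

Factorization: 4468 = 2^2 × 1117
By Fermat: n is sum of two squares iff every prime p ≡ 3 (mod 4) appears to even power.
All primes ≡ 3 (mod 4) appear to even power.
Search a = 0, 1, 2, … for 4468 - a² a perfect square: first hit at a = 42: 4468 - 1764 = 2704 = 52².
4468 = 42² + 52² = 1764 + 2704 ✓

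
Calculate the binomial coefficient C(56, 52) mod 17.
5

Using Lucas' theorem:
Write n=56 and k=52 in base 17:
n in base 17: [3, 5]
k in base 17: [3, 1]
C(56,52) mod 17 = ∏ C(n_i, k_i) mod 17
Digit binomials (mod 17): C(3,3) = 1; C(5,1) = 5
Product: 1 × 5 = 5 ≡ 5 (mod 17)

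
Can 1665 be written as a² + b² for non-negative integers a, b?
12² + 39² (a=12, b=39)

Factorization: 1665 = 3^2 × 5 × 37
By Fermat: n is sum of two squares iff every prime p ≡ 3 (mod 4) appears to even power.
All primes ≡ 3 (mod 4) appear to even power.
Search a = 0, 1, 2, … for 1665 - a² a perfect square: first hit at a = 12: 1665 - 144 = 1521 = 39².
1665 = 12² + 39² = 144 + 1521 ✓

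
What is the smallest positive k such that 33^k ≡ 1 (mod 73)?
72

73 is prime, so ord(33) divides φ(73) = 72.
Divisors of 72: 1, 2, 3, 4, 6, 8, 9, 12, 18, 24, 36, 72.
Repeated squaring: 33^1 ≡ 33, 33^2 ≡ 67, 33^4 ≡ 36, 33^8 ≡ 55, 33^16 ≡ 32, 33^32 ≡ 2, 33^64 ≡ 4 (mod 73).
Test 33^d mod 73 for each divisor d in increasing order:
33^1 ≡ 33
33^2 ≡ 67
33^3 = 33^2·33^1 ≡ 21
33^4 ≡ 36
33^6 = 33^4·33^2 ≡ 3
33^8 ≡ 55
33^9 = 33^8·33^1 ≡ 63
33^12 = 33^8·33^4 ≡ 9
33^18 = 33^16·33^2 ≡ 27
33^24 = 33^16·33^8 ≡ 8
33^36 = 33^32·33^4 ≡ 72
33^72 = 33^64·33^8 ≡ 1  ← first divisor giving 1
The order is 72.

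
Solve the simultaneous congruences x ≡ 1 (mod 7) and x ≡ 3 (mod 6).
15

Using Chinese Remainder Theorem:
M = 7 × 6 = 42
M1 = 6, M2 = 7
y1 = 6^(-1) mod 7 = 6
y2 = 7^(-1) mod 6 = 1
x = (1×6×6 + 3×7×1) mod 42 = 15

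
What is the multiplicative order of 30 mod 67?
6

67 is prime, so ord(30) divides φ(67) = 66.
Divisors of 66: 1, 2, 3, 6, 11, 22, 33, 66.
Repeated squaring: 30^1 ≡ 30, 30^2 ≡ 29, 30^4 ≡ 37, 30^8 ≡ 29, 30^16 ≡ 37, 30^32 ≡ 29, 30^64 ≡ 37 (mod 67).
Test 30^d mod 67 for each divisor d in increasing order:
30^1 ≡ 30
30^2 ≡ 29
30^3 = 30^2·30^1 ≡ 66
30^6 = 30^4·30^2 ≡ 1  ← first divisor giving 1
The order is 6.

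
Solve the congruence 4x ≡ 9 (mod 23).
x ≡ 8 (mod 23)

gcd(4, 23) = 1, which divides 9, so solutions exist.
Find 4^(-1) mod 23 by the extended Euclidean algorithm:
23 = 5 × 4 + 3  ⟹  3 = (1)·23 + (-5)·4
4 = 1 × 3 + 1  ⟹  1 = (-1)·23 + (6)·4
So (6)·4 ≡ 1 (mod 23), i.e. 4^(-1) ≡ 6 (mod 23).
x ≡ 6 × 9 = 54 ≡ 8 (mod 23).
Check: 4 × 8 = 32 ≡ 9 (mod 23).
Unique solution: x ≡ 8 (mod 23)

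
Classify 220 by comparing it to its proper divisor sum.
abundant

Proper divisors of 220: sum = 1 + 2 + 4 + 5 + 10 + 11 + 20 + 22 + 44 + 55 + 110 = 284
Since 284 > 220, 220 is abundant.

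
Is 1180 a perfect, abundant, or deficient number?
abundant

Proper divisors of 1180: sum = 1 + 2 + 4 + 5 + 10 + 20 + 59 + 118 + 236 + 295 + 590 = 1340
Since 1340 > 1180, 1180 is abundant.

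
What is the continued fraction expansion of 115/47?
[2; 2, 4, 5]

Euclidean algorithm steps:
115 = 2 × 47 + 21
47 = 2 × 21 + 5
21 = 4 × 5 + 1
5 = 5 × 1 + 0
Continued fraction: [2; 2, 4, 5]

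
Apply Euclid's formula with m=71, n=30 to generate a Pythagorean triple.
(4141, 4260, 5941)

Euclid's formula: a = m² - n², b = 2mn, c = m² + n²
m = 71, n = 30
a = 71² - 30² = 5041 - 900 = 4141
b = 2 × 71 × 30 = 4260
c = 71² + 30² = 5041 + 900 = 5941
Verification: 4141² + 4260² = 17147881 + 18147600 = 35295481 = 5941² ✓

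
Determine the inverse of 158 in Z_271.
259

gcd(158, 271) = 1, so the inverse exists.
Extended Euclidean algorithm on (271, 158):
271 = 1 × 158 + 113  ⟹  113 = (1)·271 + (-1)·158
158 = 1 × 113 + 45  ⟹  45 = (-1)·271 + (2)·158
113 = 2 × 45 + 23  ⟹  23 = (3)·271 + (-5)·158
45 = 1 × 23 + 22  ⟹  22 = (-4)·271 + (7)·158
23 = 1 × 22 + 1  ⟹  1 = (7)·271 + (-12)·158
So (-12)·158 ≡ 1 (mod 271), i.e. 158^(-1) ≡ -12 ≡ 259 (mod 271).
Check: 158 × 259 = 40922 ≡ 1 (mod 271)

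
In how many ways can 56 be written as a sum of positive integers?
526823

p(n) counts ways to write n as a sum of positive integers (order ignored).
Euler's pentagonal recurrence: p(k) = p(k-1) + p(k-2) - p(k-5) - p(k-7) + p(k-12) + p(k-15) - ... (offsets j(3j∓1)/2, signs ++--, p(0)=1, p(<0)=0).
DP table for k = 0..55: p(0)=1, p(1)=1, p(2)=2, p(3)=3, p(4)=5, p(5)=7, p(6)=11, p(7)=15, p(8)=22, p(9)=30, p(10)=42, p(11)=56, p(12)=77, p(13)=101, p(14)=135, p(15)=176, p(16)=231, p(17)=297, p(18)=385, p(19)=490, p(20)=627, p(21)=792, p(22)=1002, p(23)=1255, p(24)=1575, p(25)=1958, p(26)=2436, p(27)=3010, p(28)=3718, p(29)=4565, p(30)=5604, p(31)=6842, p(32)=8349, p(33)=10143, p(34)=12310, p(35)=14883, p(36)=17977, p(37)=21637, p(38)=26015, p(39)=31185, p(40)=37338, p(41)=44583, p(42)=53174, p(43)=63261, p(44)=75175, p(45)=89134, p(46)=105558, p(47)=124754, p(48)=147273, p(49)=173525, p(50)=204226, p(51)=239943, p(52)=281589, p(53)=329931, p(54)=386155, p(55)=451276.
Final step: p(56) = p(55) + p(54) - p(51) - p(49) + p(44) + p(41) - p(34) - p(30) + p(21) + p(16) - p(5)
= 451276 + 386155 - 239943 - 173525 + 75175 + 44583 - 12310 - 5604 + 792 + 231 - 7
= 526823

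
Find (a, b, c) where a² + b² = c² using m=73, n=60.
(1729, 8760, 8929)

Euclid's formula: a = m² - n², b = 2mn, c = m² + n²
m = 73, n = 60
a = 73² - 60² = 5329 - 3600 = 1729
b = 2 × 73 × 60 = 8760
c = 73² + 60² = 5329 + 3600 = 8929
Verification: 1729² + 8760² = 2989441 + 76737600 = 79727041 = 8929² ✓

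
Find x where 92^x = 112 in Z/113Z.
56

Baby-step giant-step with step n = ⌈√113⌉ = 11.
Baby steps 92^j mod 113 (j:value) for j=0..10: 0:1, 1:92, 2:102, 3:5, 4:8, 5:58, 6:25, 7:40, 8:64, 9:12, 10:87.
Giant-step multiplier: 92^(-11) ≡ 92^(112-11) = 92^101 ≡ 107 (mod 113).
Giant steps γ_i = 112·107^i mod 113: γ_0=112, γ_1=6, γ_2=77, γ_3=103, γ_4=60, γ_5=92 (in table at j=1).
x = i·n + j = 5·11 + 1 = 56.
Check: 92^56 ≡ 112 (mod 113).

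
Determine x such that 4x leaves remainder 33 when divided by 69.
x ≡ 60 (mod 69)

gcd(4, 69) = 1, which divides 33, so solutions exist.
Find 4^(-1) mod 69 by the extended Euclidean algorithm:
69 = 17 × 4 + 1  ⟹  1 = (1)·69 + (-17)·4
So (-17)·4 ≡ 1 (mod 69), i.e. 4^(-1) ≡ -17 ≡ 52 (mod 69).
x ≡ 52 × 33 = 1716 ≡ 60 (mod 69).
Check: 4 × 60 = 240 ≡ 33 (mod 69).
Unique solution: x ≡ 60 (mod 69)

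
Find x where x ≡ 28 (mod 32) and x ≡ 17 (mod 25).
92

Using Chinese Remainder Theorem:
M = 32 × 25 = 800
M1 = 25, M2 = 32
y1 = 25^(-1) mod 32 = 9
y2 = 32^(-1) mod 25 = 18
x = (28×25×9 + 17×32×18) mod 800 = 92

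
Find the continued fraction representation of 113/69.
[1; 1, 1, 1, 3, 6]

Euclidean algorithm steps:
113 = 1 × 69 + 44
69 = 1 × 44 + 25
44 = 1 × 25 + 19
25 = 1 × 19 + 6
19 = 3 × 6 + 1
6 = 6 × 1 + 0
Continued fraction: [1; 1, 1, 1, 3, 6]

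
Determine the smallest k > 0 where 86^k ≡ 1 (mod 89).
88

89 is prime, so ord(86) divides φ(89) = 88.
Divisors of 88: 1, 2, 4, 8, 11, 22, 44, 88.
Repeated squaring: 86^1 ≡ 86, 86^2 ≡ 9, 86^4 ≡ 81, 86^8 ≡ 64, 86^16 ≡ 2, 86^32 ≡ 4, 86^64 ≡ 16 (mod 89).
Test 86^d mod 89 for each divisor d in increasing order:
86^1 ≡ 86
86^2 ≡ 9
86^4 ≡ 81
86^8 ≡ 64
86^11 = 86^8·86^2·86^1 ≡ 52
86^22 = 86^16·86^4·86^2 ≡ 34
86^44 = 86^32·86^8·86^4 ≡ 88
86^88 = 86^64·86^16·86^8 ≡ 1  ← first divisor giving 1
The order is 88.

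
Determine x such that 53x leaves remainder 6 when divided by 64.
x ≡ 46 (mod 64)

gcd(53, 64) = 1, which divides 6, so solutions exist.
Find 53^(-1) mod 64 by the extended Euclidean algorithm:
64 = 1 × 53 + 11  ⟹  11 = (1)·64 + (-1)·53
53 = 4 × 11 + 9  ⟹  9 = (-4)·64 + (5)·53
11 = 1 × 9 + 2  ⟹  2 = (5)·64 + (-6)·53
9 = 4 × 2 + 1  ⟹  1 = (-24)·64 + (29)·53
So (29)·53 ≡ 1 (mod 64), i.e. 53^(-1) ≡ 29 (mod 64).
x ≡ 29 × 6 = 174 ≡ 46 (mod 64).
Check: 53 × 46 = 2438 ≡ 6 (mod 64).
Unique solution: x ≡ 46 (mod 64)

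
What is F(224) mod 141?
0

Matrix identity: Q^n = [[F_(n+1), F_n], [F_n, F_(n-1)]] with Q = [[1,1],[1,0]].
n = 224 = 11100000₂. Square-and-multiply, entries mod 141:
Q^1 = [[1,1],[1,0]]
Q^3 = (Q^1)²·Q = [[3,2],[2,1]]
Q^7 = (Q^3)²·Q = [[21,13],[13,8]]
Q^14 = (Q^7)² = [[46,95],[95,92]]
Q^28 = (Q^14)² = [[2,138],[138,5]]
Q^56 = (Q^28)² = [[13,120],[120,34]]
Q^112 = (Q^56)² = [[46,0],[0,46]]
Q^224 = (Q^112)² = [[1,0],[0,1]]
F_224 mod 141 = Q^224[0][1] = 0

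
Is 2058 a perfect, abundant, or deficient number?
abundant

Proper divisors of 2058: sum = 1 + 2 + 3 + 6 + 7 + 14 + 21 + 42 + 49 + 98 + 147 + 294 + 343 + 686 + 1029 = 2742
Since 2742 > 2058, 2058 is abundant.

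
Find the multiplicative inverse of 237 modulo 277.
90

gcd(237, 277) = 1, so the inverse exists.
Extended Euclidean algorithm on (277, 237):
277 = 1 × 237 + 40  ⟹  40 = (1)·277 + (-1)·237
237 = 5 × 40 + 37  ⟹  37 = (-5)·277 + (6)·237
40 = 1 × 37 + 3  ⟹  3 = (6)·277 + (-7)·237
37 = 12 × 3 + 1  ⟹  1 = (-77)·277 + (90)·237
So (90)·237 ≡ 1 (mod 277), i.e. 237^(-1) ≡ 90 (mod 277).
Check: 237 × 90 = 21330 ≡ 1 (mod 277)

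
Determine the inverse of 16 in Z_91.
74

gcd(16, 91) = 1, so the inverse exists.
Extended Euclidean algorithm on (91, 16):
91 = 5 × 16 + 11  ⟹  11 = (1)·91 + (-5)·16
16 = 1 × 11 + 5  ⟹  5 = (-1)·91 + (6)·16
11 = 2 × 5 + 1  ⟹  1 = (3)·91 + (-17)·16
So (-17)·16 ≡ 1 (mod 91), i.e. 16^(-1) ≡ -17 ≡ 74 (mod 91).
Check: 16 × 74 = 1184 ≡ 1 (mod 91)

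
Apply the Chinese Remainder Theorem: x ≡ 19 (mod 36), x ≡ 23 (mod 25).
523

Using Chinese Remainder Theorem:
M = 36 × 25 = 900
M1 = 25, M2 = 36
y1 = 25^(-1) mod 36 = 13
y2 = 36^(-1) mod 25 = 16
x = (19×25×13 + 23×36×16) mod 900 = 523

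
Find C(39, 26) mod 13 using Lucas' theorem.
3

Using Lucas' theorem:
Write n=39 and k=26 in base 13:
n in base 13: [3, 0]
k in base 13: [2, 0]
C(39,26) mod 13 = ∏ C(n_i, k_i) mod 13
Digit binomials (mod 13): C(3,2) = 3; C(0,0) = 1
Product: 3 × 1 = 3 ≡ 3 (mod 13)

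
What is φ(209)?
180

209 = 11 × 19
φ(n) = n × ∏(1 - 1/p) for each prime p dividing n
φ(209) = 209 × (1 - 1/11) × (1 - 1/19) = 180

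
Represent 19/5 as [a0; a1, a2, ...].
[3; 1, 4]

Euclidean algorithm steps:
19 = 3 × 5 + 4
5 = 1 × 4 + 1
4 = 4 × 1 + 0
Continued fraction: [3; 1, 4]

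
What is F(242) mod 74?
7

Matrix identity: Q^n = [[F_(n+1), F_n], [F_n, F_(n-1)]] with Q = [[1,1],[1,0]].
n = 242 = 11110010₂. Square-and-multiply, entries mod 74:
Q^1 = [[1,1],[1,0]]
Q^3 = (Q^1)²·Q = [[3,2],[2,1]]
Q^7 = (Q^3)²·Q = [[21,13],[13,8]]
Q^15 = (Q^7)²·Q = [[25,18],[18,7]]
Q^30 = (Q^15)² = [[61,58],[58,3]]
Q^60 = (Q^30)² = [[55,12],[12,43]]
Q^121 = (Q^60)²·Q = [[53,61],[61,66]]
Q^242 = (Q^121)² = [[18,7],[7,11]]
F_242 mod 74 = Q^242[0][1] = 7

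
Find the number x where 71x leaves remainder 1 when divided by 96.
23

gcd(71, 96) = 1, so the inverse exists.
Extended Euclidean algorithm on (96, 71):
96 = 1 × 71 + 25  ⟹  25 = (1)·96 + (-1)·71
71 = 2 × 25 + 21  ⟹  21 = (-2)·96 + (3)·71
25 = 1 × 21 + 4  ⟹  4 = (3)·96 + (-4)·71
21 = 5 × 4 + 1  ⟹  1 = (-17)·96 + (23)·71
So (23)·71 ≡ 1 (mod 96), i.e. 71^(-1) ≡ 23 (mod 96).
Check: 71 × 23 = 1633 ≡ 1 (mod 96)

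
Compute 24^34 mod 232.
168

Repeated squaring. Binary of 34 = 100010.
24^1 ≡ 24 (mod 232); 24^2 ≡ 112 (mod 232); 24^4 ≡ 16 (mod 232); 24^8 ≡ 24 (mod 232); 24^16 ≡ 112 (mod 232); 24^32 ≡ 16 (mod 232)
24^34 = 24^2 × 24^32 ≡ 168 (mod 232)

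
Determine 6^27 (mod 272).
192

Repeated squaring. Binary of 27 = 11011.
6^1 ≡ 6 (mod 272); 6^2 ≡ 36 (mod 272); 6^4 ≡ 208 (mod 272); 6^8 ≡ 16 (mod 272); 6^16 ≡ 256 (mod 272)
6^27 = 6^1 × 6^2 × 6^8 × 6^16 ≡ 192 (mod 272)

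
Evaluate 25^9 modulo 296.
73

Repeated squaring. Binary of 9 = 1001.
25^1 ≡ 25 (mod 296); 25^2 ≡ 33 (mod 296); 25^4 ≡ 201 (mod 296); 25^8 ≡ 145 (mod 296)
25^9 = 25^1 × 25^8 ≡ 73 (mod 296)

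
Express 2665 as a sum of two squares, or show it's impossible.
8² + 51² (a=8, b=51)

Factorization: 2665 = 5 × 13 × 41
By Fermat: n is sum of two squares iff every prime p ≡ 3 (mod 4) appears to even power.
All primes ≡ 3 (mod 4) appear to even power.
Search a = 0, 1, 2, … for 2665 - a² a perfect square: first hit at a = 8: 2665 - 64 = 2601 = 51².
2665 = 8² + 51² = 64 + 2601 ✓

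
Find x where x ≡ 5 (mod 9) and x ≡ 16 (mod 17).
50

Using Chinese Remainder Theorem:
M = 9 × 17 = 153
M1 = 17, M2 = 9
y1 = 17^(-1) mod 9 = 8
y2 = 9^(-1) mod 17 = 2
x = (5×17×8 + 16×9×2) mod 153 = 50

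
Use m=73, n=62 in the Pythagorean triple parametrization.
(1485, 9052, 9173)

Euclid's formula: a = m² - n², b = 2mn, c = m² + n²
m = 73, n = 62
a = 73² - 62² = 5329 - 3844 = 1485
b = 2 × 73 × 62 = 9052
c = 73² + 62² = 5329 + 3844 = 9173
Verification: 1485² + 9052² = 2205225 + 81938704 = 84143929 = 9173² ✓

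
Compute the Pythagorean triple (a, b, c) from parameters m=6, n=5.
(11, 60, 61)

Euclid's formula: a = m² - n², b = 2mn, c = m² + n²
m = 6, n = 5
a = 6² - 5² = 36 - 25 = 11
b = 2 × 6 × 5 = 60
c = 6² + 5² = 36 + 25 = 61
Verification: 11² + 60² = 121 + 3600 = 3721 = 61² ✓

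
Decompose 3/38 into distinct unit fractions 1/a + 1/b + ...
1/13 + 1/494

Greedy algorithm:
3/38: ceiling(38/3) = 13, use 1/13
1/494: ceiling(494/1) = 494, use 1/494
Result: 3/38 = 1/13 + 1/494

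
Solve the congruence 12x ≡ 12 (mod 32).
x ≡ 1 (mod 8)

gcd(12, 32) = 4, which divides 12, so solutions exist.
Divide through by 4: 3x ≡ 3 (mod 8).
Find 3^(-1) mod 8 by the extended Euclidean algorithm:
8 = 2 × 3 + 2  ⟹  2 = (1)·8 + (-2)·3
3 = 1 × 2 + 1  ⟹  1 = (-1)·8 + (3)·3
So (3)·3 ≡ 1 (mod 8), i.e. 3^(-1) ≡ 3 (mod 8).
x ≡ 3 × 3 = 9 ≡ 1 (mod 8).
Check: 12 × 1 = 12 ≡ 12 (mod 32).
x ≡ 1 (mod 8), giving 4 solutions mod 32.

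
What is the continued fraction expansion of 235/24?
[9; 1, 3, 1, 4]

Euclidean algorithm steps:
235 = 9 × 24 + 19
24 = 1 × 19 + 5
19 = 3 × 5 + 4
5 = 1 × 4 + 1
4 = 4 × 1 + 0
Continued fraction: [9; 1, 3, 1, 4]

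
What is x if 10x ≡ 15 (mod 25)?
x ≡ 4 (mod 5)

gcd(10, 25) = 5, which divides 15, so solutions exist.
Divide through by 5: 2x ≡ 3 (mod 5).
Find 2^(-1) mod 5 by the extended Euclidean algorithm:
5 = 2 × 2 + 1  ⟹  1 = (1)·5 + (-2)·2
So (-2)·2 ≡ 1 (mod 5), i.e. 2^(-1) ≡ -2 ≡ 3 (mod 5).
x ≡ 3 × 3 = 9 ≡ 4 (mod 5).
Check: 10 × 4 = 40 ≡ 15 (mod 25).
x ≡ 4 (mod 5), giving 5 solutions mod 25.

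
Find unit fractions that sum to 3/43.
1/15 + 1/323 + 1/208335

Greedy algorithm:
3/43: ceiling(43/3) = 15, use 1/15
2/645: ceiling(645/2) = 323, use 1/323
1/208335: ceiling(208335/1) = 208335, use 1/208335
Result: 3/43 = 1/15 + 1/323 + 1/208335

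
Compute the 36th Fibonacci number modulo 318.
252

Matrix identity: Q^n = [[F_(n+1), F_n], [F_n, F_(n-1)]] with Q = [[1,1],[1,0]].
n = 36 = 100100₂. Square-and-multiply, entries mod 318:
Q^1 = [[1,1],[1,0]]
Q^2 = (Q^1)² = [[2,1],[1,1]]
Q^4 = (Q^2)² = [[5,3],[3,2]]
Q^9 = (Q^4)²·Q = [[55,34],[34,21]]
Q^18 = (Q^9)² = [[47,40],[40,7]]
Q^36 = (Q^18)² = [[311,252],[252,59]]
F_36 mod 318 = Q^36[0][1] = 252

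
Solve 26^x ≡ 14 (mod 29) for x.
11

Baby-step giant-step with step n = ⌈√29⌉ = 6.
Baby steps 26^j mod 29 (j:value) for j=0..5: 0:1, 1:26, 2:9, 3:2, 4:23, 5:18.
Giant-step multiplier: 26^(-6) ≡ 26^(28-6) = 26^22 ≡ 22 (mod 29).
Giant steps γ_i = 14·22^i mod 29: γ_0=14, γ_1=18 (in table at j=5).
x = i·n + j = 1·6 + 5 = 11.
Check: 26^11 ≡ 14 (mod 29).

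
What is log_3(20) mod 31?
8

Baby-step giant-step with step n = ⌈√31⌉ = 6.
Baby steps 3^j mod 31 (j:value) for j=0..5: 0:1, 1:3, 2:9, 3:27, 4:19, 5:26.
Giant-step multiplier: 3^(-6) ≡ 3^(30-6) = 3^24 ≡ 2 (mod 31).
Giant steps γ_i = 20·2^i mod 31: γ_0=20, γ_1=9 (in table at j=2).
x = i·n + j = 1·6 + 2 = 8.
Check: 3^8 ≡ 20 (mod 31).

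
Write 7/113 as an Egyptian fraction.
1/17 + 1/321 + 1/123329 + 1/19012429473 + 1/481963299268719647499

Greedy algorithm:
7/113: ceiling(113/7) = 17, use 1/17
6/1921: ceiling(1921/6) = 321, use 1/321
5/616641: ceiling(616641/5) = 123329, use 1/123329
4/76049717889: ceiling(76049717889/4) = 19012429473, use 1/19012429473
1/481963299268719647499: ceiling(481963299268719647499/1) = 481963299268719647499, use 1/481963299268719647499
Result: 7/113 = 1/17 + 1/321 + 1/123329 + 1/19012429473 + 1/481963299268719647499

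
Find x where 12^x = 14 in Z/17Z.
13

Baby-step giant-step with step n = ⌈√17⌉ = 5.
Baby steps 12^j mod 17 (j:value) for j=0..4: 0:1, 1:12, 2:8, 3:11, 4:13.
Giant-step multiplier: 12^(-5) ≡ 12^(16-5) = 12^11 ≡ 6 (mod 17).
Giant steps γ_i = 14·6^i mod 17: γ_0=14, γ_1=16, γ_2=11 (in table at j=3).
x = i·n + j = 2·5 + 3 = 13.
Check: 12^13 ≡ 14 (mod 17).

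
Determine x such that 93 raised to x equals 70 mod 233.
109

Baby-step giant-step with step n = ⌈√233⌉ = 16.
Baby steps 93^j mod 233 (j:value) for j=0..15: 0:1, 1:93, 2:28, 3:41, 4:85, 5:216, 6:50, 7:223, 8:2, 9:186, 10:56, 11:82, 12:170, 13:199, 14:100, 15:213.
Giant-step multiplier: 93^(-16) ≡ 93^(232-16) = 93^216 ≡ 175 (mod 233).
Giant steps γ_i = 70·175^i mod 233: γ_0=70, γ_1=134, γ_2=150, γ_3=154, γ_4=155, γ_5=97, γ_6=199 (in table at j=13).
x = i·n + j = 6·16 + 13 = 109.
Check: 93^109 ≡ 70 (mod 233).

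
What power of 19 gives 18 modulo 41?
24

Baby-step giant-step with step n = ⌈√41⌉ = 7.
Baby steps 19^j mod 41 (j:value) for j=0..6: 0:1, 1:19, 2:33, 3:12, 4:23, 5:27, 6:21.
Giant-step multiplier: 19^(-7) ≡ 19^(40-7) = 19^33 ≡ 26 (mod 41).
Giant steps γ_i = 18·26^i mod 41: γ_0=18, γ_1=17, γ_2=32, γ_3=12 (in table at j=3).
x = i·n + j = 3·7 + 3 = 24.
Check: 19^24 ≡ 18 (mod 41).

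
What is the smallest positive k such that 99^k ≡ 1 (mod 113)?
28

113 is prime, so ord(99) divides φ(113) = 112.
Divisors of 112: 1, 2, 4, 7, 8, 14, 16, 28, 56, 112.
Repeated squaring: 99^1 ≡ 99, 99^2 ≡ 83, 99^4 ≡ 109, 99^8 ≡ 16, 99^16 ≡ 30, 99^32 ≡ 109, 99^64 ≡ 16 (mod 113).
Test 99^d mod 113 for each divisor d in increasing order:
99^1 ≡ 99
99^2 ≡ 83
99^4 ≡ 109
99^7 = 99^4·99^2·99^1 ≡ 15
99^8 ≡ 16
99^14 = 99^8·99^4·99^2 ≡ 112
99^16 ≡ 30
99^28 = 99^16·99^8·99^4 ≡ 1  ← first divisor giving 1
The order is 28.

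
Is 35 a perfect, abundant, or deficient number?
deficient

Proper divisors of 35: sum = 1 + 5 + 7 = 13
Since 13 < 35, 35 is deficient.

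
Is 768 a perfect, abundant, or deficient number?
abundant

Proper divisors of 768: sum = 1 + 2 + 3 + 4 + 6 + 8 + 12 + 16 + ... + 128 + 192 + 256 + 384 (17 divisors) = 1276
Since 1276 > 768, 768 is abundant.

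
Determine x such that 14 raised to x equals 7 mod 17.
3

Baby-step giant-step with step n = ⌈√17⌉ = 5.
Baby steps 14^j mod 17 (j:value) for j=0..4: 0:1, 1:14, 2:9, 3:7, 4:13.
h = 7 is already in the table at j=3, so x = 3.
Check: 14^3 ≡ 7 (mod 17).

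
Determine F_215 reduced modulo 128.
113

Matrix identity: Q^n = [[F_(n+1), F_n], [F_n, F_(n-1)]] with Q = [[1,1],[1,0]].
n = 215 = 11010111₂. Square-and-multiply, entries mod 128:
Q^1 = [[1,1],[1,0]]
Q^3 = (Q^1)²·Q = [[3,2],[2,1]]
Q^6 = (Q^3)² = [[13,8],[8,5]]
Q^13 = (Q^6)²·Q = [[121,105],[105,16]]
Q^26 = (Q^13)² = [[66,49],[49,17]]
Q^53 = (Q^26)²·Q = [[72,101],[101,99]]
Q^107 = (Q^53)²·Q = [[16,25],[25,119]]
Q^215 = (Q^107)²·Q = [[32,113],[113,47]]
F_215 mod 128 = Q^215[0][1] = 113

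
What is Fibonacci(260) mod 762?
3

Matrix identity: Q^n = [[F_(n+1), F_n], [F_n, F_(n-1)]] with Q = [[1,1],[1,0]].
n = 260 = 100000100₂. Square-and-multiply, entries mod 762:
Q^1 = [[1,1],[1,0]]
Q^2 = (Q^1)² = [[2,1],[1,1]]
Q^4 = (Q^2)² = [[5,3],[3,2]]
Q^8 = (Q^4)² = [[34,21],[21,13]]
Q^16 = (Q^8)² = [[73,225],[225,610]]
Q^32 = (Q^16)² = [[328,513],[513,577]]
Q^65 = (Q^32)²·Q = [[628,421],[421,207]]
Q^130 = (Q^65)² = [[125,253],[253,634]]
Q^260 = (Q^130)² = [[386,3],[3,383]]
F_260 mod 762 = Q^260[0][1] = 3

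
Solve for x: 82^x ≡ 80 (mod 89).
6

Baby-step giant-step with step n = ⌈√89⌉ = 10.
Baby steps 82^j mod 89 (j:value) for j=0..9: 0:1, 1:82, 2:49, 3:13, 4:87, 5:14, 6:80, 7:63, 8:4, 9:61.
h = 80 is already in the table at j=6, so x = 6.
Check: 82^6 ≡ 80 (mod 89).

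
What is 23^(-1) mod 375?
212

gcd(23, 375) = 1, so the inverse exists.
Extended Euclidean algorithm on (375, 23):
375 = 16 × 23 + 7  ⟹  7 = (1)·375 + (-16)·23
23 = 3 × 7 + 2  ⟹  2 = (-3)·375 + (49)·23
7 = 3 × 2 + 1  ⟹  1 = (10)·375 + (-163)·23
So (-163)·23 ≡ 1 (mod 375), i.e. 23^(-1) ≡ -163 ≡ 212 (mod 375).
Check: 23 × 212 = 4876 ≡ 1 (mod 375)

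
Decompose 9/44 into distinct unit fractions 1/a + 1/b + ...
1/5 + 1/220

Greedy algorithm:
9/44: ceiling(44/9) = 5, use 1/5
1/220: ceiling(220/1) = 220, use 1/220
Result: 9/44 = 1/5 + 1/220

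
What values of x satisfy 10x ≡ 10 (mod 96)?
x ≡ 1 (mod 48)

gcd(10, 96) = 2, which divides 10, so solutions exist.
Divide through by 2: 5x ≡ 5 (mod 48).
Find 5^(-1) mod 48 by the extended Euclidean algorithm:
48 = 9 × 5 + 3  ⟹  3 = (1)·48 + (-9)·5
5 = 1 × 3 + 2  ⟹  2 = (-1)·48 + (10)·5
3 = 1 × 2 + 1  ⟹  1 = (2)·48 + (-19)·5
So (-19)·5 ≡ 1 (mod 48), i.e. 5^(-1) ≡ -19 ≡ 29 (mod 48).
x ≡ 29 × 5 = 145 ≡ 1 (mod 48).
Check: 10 × 1 = 10 ≡ 10 (mod 96).
x ≡ 1 (mod 48), giving 2 solutions mod 96.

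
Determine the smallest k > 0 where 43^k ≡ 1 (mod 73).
24

73 is prime, so ord(43) divides φ(73) = 72.
Divisors of 72: 1, 2, 3, 4, 6, 8, 9, 12, 18, 24, 36, 72.
Repeated squaring: 43^1 ≡ 43, 43^2 ≡ 24, 43^4 ≡ 65, 43^8 ≡ 64, 43^16 ≡ 8, 43^32 ≡ 64, 43^64 ≡ 8 (mod 73).
Test 43^d mod 73 for each divisor d in increasing order:
43^1 ≡ 43
43^2 ≡ 24
43^3 = 43^2·43^1 ≡ 10
43^4 ≡ 65
43^6 = 43^4·43^2 ≡ 27
43^8 ≡ 64
43^9 = 43^8·43^1 ≡ 51
43^12 = 43^8·43^4 ≡ 72
43^18 = 43^16·43^2 ≡ 46
43^24 = 43^16·43^8 ≡ 1  ← first divisor giving 1
The order is 24.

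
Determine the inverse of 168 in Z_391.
263

gcd(168, 391) = 1, so the inverse exists.
Extended Euclidean algorithm on (391, 168):
391 = 2 × 168 + 55  ⟹  55 = (1)·391 + (-2)·168
168 = 3 × 55 + 3  ⟹  3 = (-3)·391 + (7)·168
55 = 18 × 3 + 1  ⟹  1 = (55)·391 + (-128)·168
So (-128)·168 ≡ 1 (mod 391), i.e. 168^(-1) ≡ -128 ≡ 263 (mod 391).
Check: 168 × 263 = 44184 ≡ 1 (mod 391)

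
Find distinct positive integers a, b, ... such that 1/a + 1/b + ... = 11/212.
1/20 + 1/530

Greedy algorithm:
11/212: ceiling(212/11) = 20, use 1/20
1/530: ceiling(530/1) = 530, use 1/530
Result: 11/212 = 1/20 + 1/530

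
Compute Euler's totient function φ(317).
316

317 = 317
φ(n) = n × ∏(1 - 1/p) for each prime p dividing n
φ(317) = 317 × (1 - 1/317) = 316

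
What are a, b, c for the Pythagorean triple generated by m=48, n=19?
(1943, 1824, 2665)

Euclid's formula: a = m² - n², b = 2mn, c = m² + n²
m = 48, n = 19
a = 48² - 19² = 2304 - 361 = 1943
b = 2 × 48 × 19 = 1824
c = 48² + 19² = 2304 + 361 = 2665
Verification: 1943² + 1824² = 3775249 + 3326976 = 7102225 = 2665² ✓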